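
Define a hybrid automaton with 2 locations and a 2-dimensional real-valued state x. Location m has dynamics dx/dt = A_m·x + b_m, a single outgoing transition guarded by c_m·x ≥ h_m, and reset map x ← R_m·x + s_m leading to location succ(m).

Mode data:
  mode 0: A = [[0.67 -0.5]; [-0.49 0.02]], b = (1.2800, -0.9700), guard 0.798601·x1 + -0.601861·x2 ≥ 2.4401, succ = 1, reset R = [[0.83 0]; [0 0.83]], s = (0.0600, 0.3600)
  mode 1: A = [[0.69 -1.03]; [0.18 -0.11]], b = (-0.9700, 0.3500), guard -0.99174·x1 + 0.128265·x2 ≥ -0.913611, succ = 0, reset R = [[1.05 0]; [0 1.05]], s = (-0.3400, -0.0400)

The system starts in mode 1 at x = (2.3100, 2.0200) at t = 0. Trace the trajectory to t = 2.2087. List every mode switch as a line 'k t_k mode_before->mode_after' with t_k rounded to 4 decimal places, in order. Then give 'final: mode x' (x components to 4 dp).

1 0.5646 1->0
2 1.7899 0->1
final: 1 2.7863 0.7812

Mode 1: guard c·x = -0.9136 hit at Δt = 0.5646 (t = 0.5646), x⁻ = (1.2145, 2.2677) → reset → x⁺ = (0.9352, 2.3411), jump to mode 0
Mode 0: guard c·x = 2.4401 hit at Δt = 1.2253 (t = 1.7899), x⁻ = (3.1434, 0.1167) → reset → x⁺ = (2.6690, 0.4568), jump to mode 1
Mode 1: flow for 0.4188 to horizon, guard not reached → x = (2.7863, 0.7812)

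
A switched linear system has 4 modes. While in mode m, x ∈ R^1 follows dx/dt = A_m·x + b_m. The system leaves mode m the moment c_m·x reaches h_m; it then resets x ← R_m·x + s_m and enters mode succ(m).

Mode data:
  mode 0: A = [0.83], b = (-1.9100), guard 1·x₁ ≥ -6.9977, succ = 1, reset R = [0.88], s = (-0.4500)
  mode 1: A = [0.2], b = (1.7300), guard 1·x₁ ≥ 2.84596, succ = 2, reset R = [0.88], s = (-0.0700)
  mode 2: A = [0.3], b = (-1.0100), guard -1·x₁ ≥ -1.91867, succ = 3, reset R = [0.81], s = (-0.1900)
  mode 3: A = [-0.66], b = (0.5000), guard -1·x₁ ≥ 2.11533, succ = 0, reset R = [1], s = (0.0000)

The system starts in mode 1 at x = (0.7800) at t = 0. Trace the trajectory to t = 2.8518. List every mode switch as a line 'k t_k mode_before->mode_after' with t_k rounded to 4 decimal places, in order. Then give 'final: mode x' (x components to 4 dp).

Mode 1: guard c·x = 2.8460 hit at Δt = 0.9905 (t = 0.9905), x⁻ = (2.8460) → reset → x⁺ = (2.4344), jump to mode 2
Mode 2: guard c·x = -1.9187 hit at Δt = 1.4679 (t = 2.4584), x⁻ = (1.9187) → reset → x⁺ = (1.3641), jump to mode 3
Mode 3: flow for 0.3934 to horizon, guard not reached → x = (1.2254)

1 0.9905 1->2
2 2.4584 2->3
final: 3 1.2254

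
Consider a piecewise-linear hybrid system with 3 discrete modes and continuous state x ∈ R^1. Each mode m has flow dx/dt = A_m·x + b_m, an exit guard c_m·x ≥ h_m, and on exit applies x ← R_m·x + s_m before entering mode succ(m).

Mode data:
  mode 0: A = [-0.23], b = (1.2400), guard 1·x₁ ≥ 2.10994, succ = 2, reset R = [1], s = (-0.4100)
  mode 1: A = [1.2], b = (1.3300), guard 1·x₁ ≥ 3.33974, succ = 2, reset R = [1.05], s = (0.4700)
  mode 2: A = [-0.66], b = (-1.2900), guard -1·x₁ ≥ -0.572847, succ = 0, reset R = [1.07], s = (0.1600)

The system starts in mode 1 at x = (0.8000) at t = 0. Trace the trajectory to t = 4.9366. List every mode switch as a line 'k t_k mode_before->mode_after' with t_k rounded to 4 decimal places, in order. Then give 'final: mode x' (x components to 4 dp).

Mode 1: guard c·x = 3.3397 hit at Δt = 0.7052 (t = 0.7052), x⁻ = (3.3397) → reset → x⁺ = (3.9767), jump to mode 2
Mode 2: guard c·x = -0.5728 hit at Δt = 1.2925 (t = 1.9977), x⁻ = (0.5728) → reset → x⁺ = (0.7729), jump to mode 0
Mode 0: guard c·x = 2.1099 hit at Δt = 1.4860 (t = 3.4837), x⁻ = (2.1099) → reset → x⁺ = (1.6999), jump to mode 2
Mode 2: guard c·x = -0.5728 hit at Δt = 0.5587 (t = 4.0424), x⁻ = (0.5728) → reset → x⁺ = (0.7729), jump to mode 0
Mode 0: flow for 0.8942 to horizon, guard not reached → x = (1.6314)

1 0.7052 1->2
2 1.9977 2->0
3 3.4837 0->2
4 4.0424 2->0
final: 0 1.6314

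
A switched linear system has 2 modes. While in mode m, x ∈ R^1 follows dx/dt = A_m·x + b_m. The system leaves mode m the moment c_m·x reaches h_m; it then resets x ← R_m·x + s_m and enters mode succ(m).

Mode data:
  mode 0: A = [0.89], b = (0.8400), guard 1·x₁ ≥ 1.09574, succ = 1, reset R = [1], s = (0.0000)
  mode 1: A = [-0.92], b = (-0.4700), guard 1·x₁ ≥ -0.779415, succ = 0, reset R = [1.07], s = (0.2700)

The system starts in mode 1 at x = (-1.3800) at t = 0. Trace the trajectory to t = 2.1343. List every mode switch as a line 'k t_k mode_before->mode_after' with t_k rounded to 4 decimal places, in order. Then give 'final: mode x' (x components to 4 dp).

Mode 1: guard c·x = -0.7794 hit at Δt = 1.2766 (t = 1.2766), x⁻ = (-0.7794) → reset → x⁺ = (-0.5640), jump to mode 0
Mode 0: flow for 0.8577 to horizon, guard not reached → x = (-0.1289)

1 1.2766 1->0
final: 0 -0.1289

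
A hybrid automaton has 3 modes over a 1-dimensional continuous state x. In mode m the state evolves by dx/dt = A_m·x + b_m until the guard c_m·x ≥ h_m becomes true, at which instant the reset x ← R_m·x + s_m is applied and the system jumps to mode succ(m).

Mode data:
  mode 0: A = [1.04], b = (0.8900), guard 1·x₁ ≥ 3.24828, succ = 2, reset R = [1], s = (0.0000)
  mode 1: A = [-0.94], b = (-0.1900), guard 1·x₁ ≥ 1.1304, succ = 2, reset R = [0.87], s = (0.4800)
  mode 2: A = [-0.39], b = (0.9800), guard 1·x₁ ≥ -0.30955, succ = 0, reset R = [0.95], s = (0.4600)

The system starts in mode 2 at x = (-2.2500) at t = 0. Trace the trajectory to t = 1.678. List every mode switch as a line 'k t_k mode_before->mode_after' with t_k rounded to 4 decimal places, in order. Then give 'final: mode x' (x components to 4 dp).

Mode 2: guard c·x = -0.3095 hit at Δt = 1.3417 (t = 1.3417), x⁻ = (-0.3095) → reset → x⁺ = (0.1659), jump to mode 0
Mode 0: flow for 0.3363 to horizon, guard not reached → x = (0.5937)

1 1.3417 2->0
final: 0 0.5937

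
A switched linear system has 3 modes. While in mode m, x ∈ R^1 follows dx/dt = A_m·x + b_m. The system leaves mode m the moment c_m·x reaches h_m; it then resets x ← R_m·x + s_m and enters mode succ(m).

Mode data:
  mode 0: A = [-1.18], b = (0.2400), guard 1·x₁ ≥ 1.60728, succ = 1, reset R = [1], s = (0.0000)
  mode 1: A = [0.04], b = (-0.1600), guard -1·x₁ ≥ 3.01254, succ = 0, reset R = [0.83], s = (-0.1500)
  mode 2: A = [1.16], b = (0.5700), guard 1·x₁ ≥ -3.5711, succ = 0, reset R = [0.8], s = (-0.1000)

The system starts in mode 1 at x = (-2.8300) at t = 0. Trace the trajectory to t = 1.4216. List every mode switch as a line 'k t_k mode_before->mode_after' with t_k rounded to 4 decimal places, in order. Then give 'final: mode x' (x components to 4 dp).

1 0.6594 1->0
final: 0 -0.9576

Mode 1: guard c·x = 3.0125 hit at Δt = 0.6594 (t = 0.6594), x⁻ = (-3.0125) → reset → x⁺ = (-2.6504), jump to mode 0
Mode 0: flow for 0.7622 to horizon, guard not reached → x = (-0.9576)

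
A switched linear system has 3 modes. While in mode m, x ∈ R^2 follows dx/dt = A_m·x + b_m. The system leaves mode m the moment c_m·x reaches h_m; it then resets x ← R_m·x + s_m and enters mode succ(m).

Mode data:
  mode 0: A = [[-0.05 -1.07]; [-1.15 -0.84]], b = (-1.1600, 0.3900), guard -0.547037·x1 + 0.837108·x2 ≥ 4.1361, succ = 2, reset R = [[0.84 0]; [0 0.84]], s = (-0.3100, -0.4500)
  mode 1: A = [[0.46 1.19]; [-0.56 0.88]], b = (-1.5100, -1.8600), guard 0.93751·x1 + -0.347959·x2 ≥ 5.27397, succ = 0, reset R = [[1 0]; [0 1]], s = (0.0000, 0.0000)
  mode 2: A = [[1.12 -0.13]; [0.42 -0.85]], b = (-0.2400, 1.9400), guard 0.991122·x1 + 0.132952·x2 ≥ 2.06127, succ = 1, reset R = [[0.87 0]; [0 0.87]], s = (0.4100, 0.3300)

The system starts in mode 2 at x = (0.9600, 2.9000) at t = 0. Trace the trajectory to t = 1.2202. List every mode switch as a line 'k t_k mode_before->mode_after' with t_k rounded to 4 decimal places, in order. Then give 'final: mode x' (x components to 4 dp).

Mode 2: guard c·x = 2.0613 hit at Δt = 0.9108 (t = 0.9108), x⁻ = (1.6886, 2.9159) → reset → x⁺ = (1.8791, 2.8669), jump to mode 1
Mode 1: flow for 0.3094 to horizon, guard not reached → x = (2.7629, 2.6451)

1 0.9108 2->1
final: 1 2.7629 2.6451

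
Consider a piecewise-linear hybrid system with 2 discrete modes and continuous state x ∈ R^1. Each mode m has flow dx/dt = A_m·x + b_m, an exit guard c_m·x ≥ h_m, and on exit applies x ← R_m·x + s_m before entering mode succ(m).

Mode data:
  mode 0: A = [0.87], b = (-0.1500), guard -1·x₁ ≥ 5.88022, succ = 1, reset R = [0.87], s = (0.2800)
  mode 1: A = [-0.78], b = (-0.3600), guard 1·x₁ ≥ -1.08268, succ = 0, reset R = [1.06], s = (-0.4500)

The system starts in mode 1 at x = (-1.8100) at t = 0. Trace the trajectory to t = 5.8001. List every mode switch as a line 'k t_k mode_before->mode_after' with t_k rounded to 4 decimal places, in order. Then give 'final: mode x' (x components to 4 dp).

1 0.9938 1->0
2 2.4070 0->1
3 4.9095 1->0
final: 0 -3.6691

Mode 1: guard c·x = -1.0827 hit at Δt = 0.9938 (t = 0.9938), x⁻ = (-1.0827) → reset → x⁺ = (-1.5976), jump to mode 0
Mode 0: guard c·x = 5.8802 hit at Δt = 1.4132 (t = 2.4070), x⁻ = (-5.8802) → reset → x⁺ = (-4.8358), jump to mode 1
Mode 1: guard c·x = -1.0827 hit at Δt = 2.5025 (t = 4.9095), x⁻ = (-1.0827) → reset → x⁺ = (-1.5976), jump to mode 0
Mode 0: flow for 0.8906 to horizon, guard not reached → x = (-3.6691)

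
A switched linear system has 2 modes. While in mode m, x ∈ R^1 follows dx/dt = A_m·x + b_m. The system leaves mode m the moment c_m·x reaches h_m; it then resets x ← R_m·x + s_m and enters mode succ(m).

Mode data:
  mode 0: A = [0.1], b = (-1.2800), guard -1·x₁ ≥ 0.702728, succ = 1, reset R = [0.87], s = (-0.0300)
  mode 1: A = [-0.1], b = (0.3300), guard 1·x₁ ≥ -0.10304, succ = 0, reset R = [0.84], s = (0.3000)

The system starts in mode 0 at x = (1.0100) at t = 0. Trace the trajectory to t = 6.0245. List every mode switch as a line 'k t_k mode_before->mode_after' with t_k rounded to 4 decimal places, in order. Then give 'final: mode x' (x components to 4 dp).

Mode 0: guard c·x = 0.7027 hit at Δt = 1.3564 (t = 1.3564), x⁻ = (-0.7027) → reset → x⁺ = (-0.6414), jump to mode 1
Mode 1: guard c·x = -0.1030 hit at Δt = 1.4686 (t = 2.8250), x⁻ = (-0.1030) → reset → x⁺ = (0.2134), jump to mode 0
Mode 0: guard c·x = 0.7027 hit at Δt = 0.7026 (t = 3.5276), x⁻ = (-0.7027) → reset → x⁺ = (-0.6414), jump to mode 1
Mode 1: guard c·x = -0.1030 hit at Δt = 1.4686 (t = 4.9962), x⁻ = (-0.1030) → reset → x⁺ = (0.2134), jump to mode 0
Mode 0: guard c·x = 0.7027 hit at Δt = 0.7026 (t = 5.6989), x⁻ = (-0.7027) → reset → x⁺ = (-0.6414), jump to mode 1
Mode 1: flow for 0.3256 to horizon, guard not reached → x = (-0.5151)

1 1.3564 0->1
2 2.8250 1->0
3 3.5276 0->1
4 4.9962 1->0
5 5.6989 0->1
final: 1 -0.5151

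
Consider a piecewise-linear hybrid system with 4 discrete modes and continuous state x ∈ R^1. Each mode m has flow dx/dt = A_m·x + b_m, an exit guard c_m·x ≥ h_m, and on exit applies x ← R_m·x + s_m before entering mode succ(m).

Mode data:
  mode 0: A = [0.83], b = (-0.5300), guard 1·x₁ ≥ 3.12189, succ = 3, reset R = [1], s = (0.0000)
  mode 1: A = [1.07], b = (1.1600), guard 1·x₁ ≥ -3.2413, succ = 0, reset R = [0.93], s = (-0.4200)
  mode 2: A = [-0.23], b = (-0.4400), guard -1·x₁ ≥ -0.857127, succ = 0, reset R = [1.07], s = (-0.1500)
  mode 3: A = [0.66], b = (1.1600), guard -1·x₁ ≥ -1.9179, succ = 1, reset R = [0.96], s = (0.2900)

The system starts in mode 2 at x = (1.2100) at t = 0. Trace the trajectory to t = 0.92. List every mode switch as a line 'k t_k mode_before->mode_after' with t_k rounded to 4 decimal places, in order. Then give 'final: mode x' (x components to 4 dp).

Mode 2: guard c·x = -0.8571 hit at Δt = 0.5213 (t = 0.5213), x⁻ = (0.8571) → reset → x⁺ = (0.7671), jump to mode 0
Mode 0: flow for 0.3987 to horizon, guard not reached → x = (0.8176)

1 0.5213 2->0
final: 0 0.8176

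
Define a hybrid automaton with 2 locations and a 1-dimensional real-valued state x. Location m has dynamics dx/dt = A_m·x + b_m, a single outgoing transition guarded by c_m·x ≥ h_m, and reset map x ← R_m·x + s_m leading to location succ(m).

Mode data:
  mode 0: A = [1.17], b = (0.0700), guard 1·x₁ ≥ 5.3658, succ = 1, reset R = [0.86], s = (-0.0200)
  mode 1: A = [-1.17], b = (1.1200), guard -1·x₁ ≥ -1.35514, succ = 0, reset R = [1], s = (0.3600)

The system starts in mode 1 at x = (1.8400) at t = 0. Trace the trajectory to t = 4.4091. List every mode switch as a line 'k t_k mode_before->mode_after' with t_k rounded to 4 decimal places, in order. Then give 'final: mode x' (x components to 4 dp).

1 0.6811 1->0
2 1.6361 0->1
3 3.5274 1->0
final: 0 4.9197

Mode 1: guard c·x = -1.3551 hit at Δt = 0.6811 (t = 0.6811), x⁻ = (1.3551) → reset → x⁺ = (1.7151), jump to mode 0
Mode 0: guard c·x = 5.3658 hit at Δt = 0.9550 (t = 1.6361), x⁻ = (5.3658) → reset → x⁺ = (4.5946), jump to mode 1
Mode 1: guard c·x = -1.3551 hit at Δt = 1.8913 (t = 3.5274), x⁻ = (1.3551) → reset → x⁺ = (1.7151), jump to mode 0
Mode 0: flow for 0.8817 to horizon, guard not reached → x = (4.9197)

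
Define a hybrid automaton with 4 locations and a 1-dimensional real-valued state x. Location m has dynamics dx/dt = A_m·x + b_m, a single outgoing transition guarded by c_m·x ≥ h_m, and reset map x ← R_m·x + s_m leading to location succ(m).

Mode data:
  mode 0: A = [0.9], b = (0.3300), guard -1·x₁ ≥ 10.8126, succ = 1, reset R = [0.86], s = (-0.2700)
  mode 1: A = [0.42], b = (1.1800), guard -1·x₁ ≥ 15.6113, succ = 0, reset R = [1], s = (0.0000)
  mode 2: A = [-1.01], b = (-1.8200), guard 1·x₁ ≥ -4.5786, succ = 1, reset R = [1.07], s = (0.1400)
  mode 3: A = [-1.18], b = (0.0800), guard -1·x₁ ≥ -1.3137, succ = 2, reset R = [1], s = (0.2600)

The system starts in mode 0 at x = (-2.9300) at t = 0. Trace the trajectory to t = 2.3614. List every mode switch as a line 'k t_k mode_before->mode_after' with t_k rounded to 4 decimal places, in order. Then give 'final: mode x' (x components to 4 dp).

1 1.5610 0->1
final: 1 -12.2697

Mode 0: guard c·x = 10.8126 hit at Δt = 1.5610 (t = 1.5610), x⁻ = (-10.8126) → reset → x⁺ = (-9.5688), jump to mode 1
Mode 1: flow for 0.8004 to horizon, guard not reached → x = (-12.2697)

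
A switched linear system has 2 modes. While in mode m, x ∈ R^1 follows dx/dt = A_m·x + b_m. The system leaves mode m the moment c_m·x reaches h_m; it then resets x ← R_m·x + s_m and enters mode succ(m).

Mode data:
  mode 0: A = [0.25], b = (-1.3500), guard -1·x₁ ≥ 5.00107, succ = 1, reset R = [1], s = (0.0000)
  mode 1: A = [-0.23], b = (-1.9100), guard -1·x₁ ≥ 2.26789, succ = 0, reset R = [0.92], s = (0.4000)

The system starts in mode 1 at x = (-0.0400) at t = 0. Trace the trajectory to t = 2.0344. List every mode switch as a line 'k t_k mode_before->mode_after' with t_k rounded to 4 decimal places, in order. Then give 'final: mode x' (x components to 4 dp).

Mode 1: guard c·x = 2.2679 hit at Δt = 1.3658 (t = 1.3658), x⁻ = (-2.2679) → reset → x⁺ = (-1.6865), jump to mode 0
Mode 0: flow for 0.6686 to horizon, guard not reached → x = (-2.9757)

1 1.3658 1->0
final: 0 -2.9757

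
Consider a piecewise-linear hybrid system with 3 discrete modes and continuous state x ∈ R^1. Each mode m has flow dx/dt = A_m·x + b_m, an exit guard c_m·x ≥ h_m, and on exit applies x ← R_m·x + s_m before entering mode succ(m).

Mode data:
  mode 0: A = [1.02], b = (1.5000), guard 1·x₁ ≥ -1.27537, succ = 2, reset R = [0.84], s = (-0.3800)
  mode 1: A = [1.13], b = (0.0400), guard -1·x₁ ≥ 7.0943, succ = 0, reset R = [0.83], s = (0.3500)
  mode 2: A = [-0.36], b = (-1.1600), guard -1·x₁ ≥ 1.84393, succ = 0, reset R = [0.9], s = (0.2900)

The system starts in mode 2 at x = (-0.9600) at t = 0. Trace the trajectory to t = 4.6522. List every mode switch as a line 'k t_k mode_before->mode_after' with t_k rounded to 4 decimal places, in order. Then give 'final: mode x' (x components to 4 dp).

Mode 2: guard c·x = 1.8439 hit at Δt = 1.3764 (t = 1.3764), x⁻ = (-1.8439) → reset → x⁺ = (-1.3695), jump to mode 0
Mode 0: guard c·x = -1.2754 hit at Δt = 0.6456 (t = 2.0220), x⁻ = (-1.2754) → reset → x⁺ = (-1.4513), jump to mode 2
Mode 2: guard c·x = 1.8439 hit at Δt = 0.6962 (t = 2.7182), x⁻ = (-1.8439) → reset → x⁺ = (-1.3695), jump to mode 0
Mode 0: guard c·x = -1.2754 hit at Δt = 0.6456 (t = 3.3638), x⁻ = (-1.2754) → reset → x⁺ = (-1.4513), jump to mode 2
Mode 2: guard c·x = 1.8439 hit at Δt = 0.6962 (t = 4.0600), x⁻ = (-1.8439) → reset → x⁺ = (-1.3695), jump to mode 0
Mode 0: flow for 0.5922 to horizon, guard not reached → x = (-1.2857)

1 1.3764 2->0
2 2.0220 0->2
3 2.7182 2->0
4 3.3638 0->2
5 4.0600 2->0
final: 0 -1.2857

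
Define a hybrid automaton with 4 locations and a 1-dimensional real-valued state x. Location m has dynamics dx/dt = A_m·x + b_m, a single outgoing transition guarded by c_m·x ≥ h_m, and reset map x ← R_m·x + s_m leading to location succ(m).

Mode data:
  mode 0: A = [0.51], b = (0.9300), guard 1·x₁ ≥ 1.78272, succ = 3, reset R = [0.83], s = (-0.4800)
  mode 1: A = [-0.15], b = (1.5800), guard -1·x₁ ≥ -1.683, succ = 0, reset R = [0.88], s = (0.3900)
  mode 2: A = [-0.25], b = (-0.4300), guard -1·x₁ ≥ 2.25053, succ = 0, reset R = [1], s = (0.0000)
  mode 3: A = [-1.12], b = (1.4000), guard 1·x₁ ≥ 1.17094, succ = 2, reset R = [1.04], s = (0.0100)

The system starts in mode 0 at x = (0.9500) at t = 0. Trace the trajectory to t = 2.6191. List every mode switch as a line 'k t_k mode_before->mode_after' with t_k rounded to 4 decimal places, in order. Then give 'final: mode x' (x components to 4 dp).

1 0.5148 0->3
2 1.5439 3->2
final: 2 0.5330

Mode 0: guard c·x = 1.7827 hit at Δt = 0.5148 (t = 0.5148), x⁻ = (1.7827) → reset → x⁺ = (0.9997), jump to mode 3
Mode 3: guard c·x = 1.1709 hit at Δt = 1.0291 (t = 1.5439), x⁻ = (1.1709) → reset → x⁺ = (1.2278), jump to mode 2
Mode 2: flow for 1.0752 to horizon, guard not reached → x = (0.5330)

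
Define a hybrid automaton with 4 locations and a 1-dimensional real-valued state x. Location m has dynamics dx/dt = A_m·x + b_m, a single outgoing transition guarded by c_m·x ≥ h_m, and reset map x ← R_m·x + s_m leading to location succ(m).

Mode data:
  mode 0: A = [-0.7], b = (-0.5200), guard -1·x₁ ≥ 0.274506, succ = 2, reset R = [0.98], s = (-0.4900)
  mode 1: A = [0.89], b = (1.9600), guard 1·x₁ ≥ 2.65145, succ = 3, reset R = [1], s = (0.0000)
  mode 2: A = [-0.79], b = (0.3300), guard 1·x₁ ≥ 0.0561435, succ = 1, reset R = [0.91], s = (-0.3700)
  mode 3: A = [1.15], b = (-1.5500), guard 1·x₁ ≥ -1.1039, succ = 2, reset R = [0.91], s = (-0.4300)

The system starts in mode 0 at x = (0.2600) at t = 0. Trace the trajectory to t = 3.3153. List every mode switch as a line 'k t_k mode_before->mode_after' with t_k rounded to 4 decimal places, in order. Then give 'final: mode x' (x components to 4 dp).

Mode 0: guard c·x = 0.2745 hit at Δt = 1.0877 (t = 1.0877), x⁻ = (-0.2745) → reset → x⁺ = (-0.7590), jump to mode 2
Mode 2: guard c·x = 0.0561 hit at Δt = 1.4937 (t = 2.5814), x⁻ = (0.0561) → reset → x⁺ = (-0.3189), jump to mode 1
Mode 1: flow for 0.7339 to horizon, guard not reached → x = (1.4168)

1 1.0877 0->2
2 2.5814 2->1
final: 1 1.4168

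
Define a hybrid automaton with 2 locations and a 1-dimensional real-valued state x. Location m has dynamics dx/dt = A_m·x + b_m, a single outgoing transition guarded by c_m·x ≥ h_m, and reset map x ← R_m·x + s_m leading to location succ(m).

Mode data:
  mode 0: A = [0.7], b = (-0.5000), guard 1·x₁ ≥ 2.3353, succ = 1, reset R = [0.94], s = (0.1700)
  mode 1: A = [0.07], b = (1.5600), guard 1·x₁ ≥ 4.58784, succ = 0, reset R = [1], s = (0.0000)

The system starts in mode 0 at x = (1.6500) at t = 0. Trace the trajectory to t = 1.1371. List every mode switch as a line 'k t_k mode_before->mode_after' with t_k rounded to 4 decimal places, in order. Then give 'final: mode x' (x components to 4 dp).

Mode 0: guard c·x = 2.3353 hit at Δt = 0.7850 (t = 0.7850), x⁻ = (2.3353) → reset → x⁺ = (2.3652), jump to mode 1
Mode 1: flow for 0.3521 to horizon, guard not reached → x = (2.9803)

1 0.7850 0->1
final: 1 2.9803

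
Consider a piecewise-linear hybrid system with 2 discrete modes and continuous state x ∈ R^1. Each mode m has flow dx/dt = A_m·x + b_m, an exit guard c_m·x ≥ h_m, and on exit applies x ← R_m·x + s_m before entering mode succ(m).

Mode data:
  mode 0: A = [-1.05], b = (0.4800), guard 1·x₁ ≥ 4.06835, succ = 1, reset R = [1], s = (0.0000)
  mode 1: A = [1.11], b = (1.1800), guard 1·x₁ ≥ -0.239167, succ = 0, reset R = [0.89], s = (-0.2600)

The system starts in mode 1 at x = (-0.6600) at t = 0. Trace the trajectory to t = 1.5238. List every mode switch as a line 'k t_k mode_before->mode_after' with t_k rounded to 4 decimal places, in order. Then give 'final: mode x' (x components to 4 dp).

Mode 1: guard c·x = -0.2392 hit at Δt = 0.6441 (t = 0.6441), x⁻ = (-0.2392) → reset → x⁺ = (-0.4729), jump to mode 0
Mode 0: flow for 0.8797 to horizon, guard not reached → x = (0.0879)

1 0.6441 1->0
final: 0 0.0879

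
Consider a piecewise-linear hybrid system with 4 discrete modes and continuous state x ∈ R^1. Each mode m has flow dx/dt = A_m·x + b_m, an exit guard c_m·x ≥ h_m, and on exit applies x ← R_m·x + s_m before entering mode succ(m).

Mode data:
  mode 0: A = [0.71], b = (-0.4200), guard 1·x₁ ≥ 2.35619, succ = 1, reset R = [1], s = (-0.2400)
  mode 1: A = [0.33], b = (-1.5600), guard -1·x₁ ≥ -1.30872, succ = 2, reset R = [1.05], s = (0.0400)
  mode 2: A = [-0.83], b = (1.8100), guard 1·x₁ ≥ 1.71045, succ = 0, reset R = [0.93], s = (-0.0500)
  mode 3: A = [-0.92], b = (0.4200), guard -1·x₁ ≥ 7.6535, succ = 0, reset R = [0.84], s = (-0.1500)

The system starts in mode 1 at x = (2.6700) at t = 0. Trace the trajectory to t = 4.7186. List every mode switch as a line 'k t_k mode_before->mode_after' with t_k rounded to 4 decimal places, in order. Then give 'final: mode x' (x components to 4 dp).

Mode 1: guard c·x = -1.3087 hit at Δt = 1.5389 (t = 1.5389), x⁻ = (1.3087) → reset → x⁺ = (1.4142), jump to mode 2
Mode 2: guard c·x = 1.7105 hit at Δt = 0.5887 (t = 2.1276), x⁻ = (1.7105) → reset → x⁺ = (1.5407), jump to mode 0
Mode 0: guard c·x = 2.3562 hit at Δt = 0.8734 (t = 3.0010), x⁻ = (2.3562) → reset → x⁺ = (2.1162), jump to mode 1
Mode 1: guard c·x = -1.3087 hit at Δt = 0.8165 (t = 3.8175), x⁻ = (1.3087) → reset → x⁺ = (1.4142), jump to mode 2
Mode 2: guard c·x = 1.7105 hit at Δt = 0.5887 (t = 4.4062), x⁻ = (1.7105) → reset → x⁺ = (1.5407), jump to mode 0
Mode 0: flow for 0.3124 to horizon, guard not reached → x = (1.7764)

1 1.5389 1->2
2 2.1276 2->0
3 3.0010 0->1
4 3.8175 1->2
5 4.4062 2->0
final: 0 1.7764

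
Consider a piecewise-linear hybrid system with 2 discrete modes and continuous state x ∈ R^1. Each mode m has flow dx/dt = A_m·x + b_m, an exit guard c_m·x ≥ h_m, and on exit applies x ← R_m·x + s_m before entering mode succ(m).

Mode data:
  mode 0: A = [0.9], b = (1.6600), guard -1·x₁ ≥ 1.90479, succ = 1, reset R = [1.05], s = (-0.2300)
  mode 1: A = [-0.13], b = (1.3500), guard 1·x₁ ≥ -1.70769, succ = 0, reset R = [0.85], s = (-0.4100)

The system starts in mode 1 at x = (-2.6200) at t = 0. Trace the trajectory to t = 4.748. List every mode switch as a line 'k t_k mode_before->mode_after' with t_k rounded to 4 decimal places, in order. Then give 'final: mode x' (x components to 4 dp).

1 0.5595 1->0
2 1.9611 0->1
3 2.2864 1->0
4 3.6881 0->1
5 4.0134 1->0
final: 0 -1.8776

Mode 1: guard c·x = -1.7077 hit at Δt = 0.5595 (t = 0.5595), x⁻ = (-1.7077) → reset → x⁺ = (-1.8615), jump to mode 0
Mode 0: guard c·x = 1.9048 hit at Δt = 1.4016 (t = 1.9611), x⁻ = (-1.9048) → reset → x⁺ = (-2.2300), jump to mode 1
Mode 1: guard c·x = -1.7077 hit at Δt = 0.3253 (t = 2.2864), x⁻ = (-1.7077) → reset → x⁺ = (-1.8615), jump to mode 0
Mode 0: guard c·x = 1.9048 hit at Δt = 1.4016 (t = 3.6881), x⁻ = (-1.9048) → reset → x⁺ = (-2.2300), jump to mode 1
Mode 1: guard c·x = -1.7077 hit at Δt = 0.3253 (t = 4.0134), x⁻ = (-1.7077) → reset → x⁺ = (-1.8615), jump to mode 0
Mode 0: flow for 0.7346 to horizon, guard not reached → x = (-1.8776)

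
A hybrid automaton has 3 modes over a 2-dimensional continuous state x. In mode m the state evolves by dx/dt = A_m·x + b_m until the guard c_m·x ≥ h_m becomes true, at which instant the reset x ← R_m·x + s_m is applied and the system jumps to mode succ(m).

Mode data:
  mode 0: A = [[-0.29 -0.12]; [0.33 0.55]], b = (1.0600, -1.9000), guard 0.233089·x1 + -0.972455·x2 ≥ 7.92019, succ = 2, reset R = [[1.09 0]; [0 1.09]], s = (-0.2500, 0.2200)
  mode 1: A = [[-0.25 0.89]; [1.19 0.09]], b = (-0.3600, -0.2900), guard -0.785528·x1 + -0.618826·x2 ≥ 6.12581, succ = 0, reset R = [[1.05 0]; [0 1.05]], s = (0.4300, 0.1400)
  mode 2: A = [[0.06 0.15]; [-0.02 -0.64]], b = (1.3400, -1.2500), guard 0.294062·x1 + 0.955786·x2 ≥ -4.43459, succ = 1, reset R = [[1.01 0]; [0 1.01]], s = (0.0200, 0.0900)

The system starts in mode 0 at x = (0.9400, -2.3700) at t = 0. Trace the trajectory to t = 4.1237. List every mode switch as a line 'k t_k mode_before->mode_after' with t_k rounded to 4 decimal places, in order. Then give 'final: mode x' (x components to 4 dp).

1 1.3178 0->2
2 2.1662 2->1
3 3.2871 1->0
4 3.5883 0->2
final: 2 -2.1275 -7.0136

Mode 0: guard c·x = 7.9202 hit at Δt = 1.3178 (t = 1.3178), x⁻ = (2.4427, -7.5590) → reset → x⁺ = (2.4125, -8.0194), jump to mode 2
Mode 2: guard c·x = -4.4346 hit at Δt = 0.8484 (t = 2.1662), x⁻ = (2.8349, -5.5119) → reset → x⁺ = (2.8833, -5.4771), jump to mode 1
Mode 1: guard c·x = 6.1258 hit at Δt = 1.1209 (t = 3.2871), x⁻ = (-2.7943, -6.3521) → reset → x⁺ = (-2.5040, -6.5297), jump to mode 0
Mode 0: guard c·x = 7.9202 hit at Δt = 0.3012 (t = 3.5883), x⁻ = (-1.7279, -8.5587) → reset → x⁺ = (-2.1334, -9.1090), jump to mode 2
Mode 2: flow for 0.5354 to horizon, guard not reached → x = (-2.1275, -7.0136)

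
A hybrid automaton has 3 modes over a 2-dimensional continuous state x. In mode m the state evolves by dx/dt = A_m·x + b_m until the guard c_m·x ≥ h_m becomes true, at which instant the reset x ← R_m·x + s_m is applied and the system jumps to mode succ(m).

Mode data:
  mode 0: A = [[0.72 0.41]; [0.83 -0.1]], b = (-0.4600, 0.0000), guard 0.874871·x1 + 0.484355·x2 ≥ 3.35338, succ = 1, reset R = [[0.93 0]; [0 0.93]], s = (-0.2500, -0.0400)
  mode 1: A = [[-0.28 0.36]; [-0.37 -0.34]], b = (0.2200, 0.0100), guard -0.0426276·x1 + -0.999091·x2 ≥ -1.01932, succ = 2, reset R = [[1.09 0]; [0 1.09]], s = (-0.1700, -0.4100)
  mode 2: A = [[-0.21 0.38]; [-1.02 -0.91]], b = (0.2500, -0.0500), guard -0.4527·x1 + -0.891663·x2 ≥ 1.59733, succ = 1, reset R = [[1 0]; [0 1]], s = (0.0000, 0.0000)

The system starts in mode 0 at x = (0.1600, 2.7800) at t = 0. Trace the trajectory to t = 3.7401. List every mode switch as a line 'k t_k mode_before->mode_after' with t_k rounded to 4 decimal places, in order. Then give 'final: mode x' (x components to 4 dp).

1 1.3019 0->1
2 2.8671 1->2
final: 2 1.8969 -1.0206

Mode 0: guard c·x = 3.3534 hit at Δt = 1.3019 (t = 1.3019), x⁻ = (1.9659, 3.3724) → reset → x⁺ = (1.5783, 3.0964), jump to mode 1
Mode 1: guard c·x = -1.0193 hit at Δt = 1.5652 (t = 2.8671), x⁻ = (2.1473, 0.9286) → reset → x⁺ = (2.1706, 0.6022), jump to mode 2
Mode 2: flow for 0.8730 to horizon, guard not reached → x = (1.8969, -1.0206)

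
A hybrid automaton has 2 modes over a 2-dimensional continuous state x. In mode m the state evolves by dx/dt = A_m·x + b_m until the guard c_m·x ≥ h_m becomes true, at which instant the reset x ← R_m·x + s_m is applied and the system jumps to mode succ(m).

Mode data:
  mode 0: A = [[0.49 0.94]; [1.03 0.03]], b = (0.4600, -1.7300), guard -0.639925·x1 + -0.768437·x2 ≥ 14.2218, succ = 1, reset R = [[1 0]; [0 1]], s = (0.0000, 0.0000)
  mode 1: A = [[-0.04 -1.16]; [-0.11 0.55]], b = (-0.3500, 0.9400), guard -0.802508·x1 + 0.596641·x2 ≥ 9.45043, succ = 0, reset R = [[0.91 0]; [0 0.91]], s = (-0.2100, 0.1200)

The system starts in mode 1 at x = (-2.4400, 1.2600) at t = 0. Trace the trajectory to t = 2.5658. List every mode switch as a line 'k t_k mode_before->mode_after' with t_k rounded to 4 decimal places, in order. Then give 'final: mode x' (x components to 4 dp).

Mode 1: guard c·x = 9.4504 hit at Δt = 1.3809 (t = 1.3809), x⁻ = (-7.6234, 5.5856) → reset → x⁺ = (-7.1473, 5.2029), jump to mode 0
Mode 0: flow for 1.1849 to horizon, guard not reached → x = (-11.6630, -6.7645)

1 1.3809 1->0
final: 0 -11.6630 -6.7645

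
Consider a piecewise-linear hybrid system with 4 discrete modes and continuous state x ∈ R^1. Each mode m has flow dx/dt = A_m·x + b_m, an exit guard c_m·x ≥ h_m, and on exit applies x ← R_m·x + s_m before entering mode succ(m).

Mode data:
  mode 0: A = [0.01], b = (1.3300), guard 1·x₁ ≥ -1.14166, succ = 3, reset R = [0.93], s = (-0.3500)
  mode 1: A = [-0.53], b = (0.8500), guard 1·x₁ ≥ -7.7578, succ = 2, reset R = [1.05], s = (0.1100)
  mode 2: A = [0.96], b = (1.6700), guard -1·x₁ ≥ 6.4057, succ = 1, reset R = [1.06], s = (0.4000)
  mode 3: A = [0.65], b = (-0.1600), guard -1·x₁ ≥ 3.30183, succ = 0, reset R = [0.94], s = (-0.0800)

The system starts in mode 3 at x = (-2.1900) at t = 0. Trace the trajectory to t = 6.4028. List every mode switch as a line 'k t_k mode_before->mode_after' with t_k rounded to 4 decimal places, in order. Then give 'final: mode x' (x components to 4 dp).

Mode 3: guard c·x = 3.3018 hit at Δt = 0.5784 (t = 0.5784), x⁻ = (-3.3018) → reset → x⁺ = (-3.1837), jump to mode 0
Mode 0: guard c·x = -1.1417 hit at Δt = 1.5608 (t = 2.1392), x⁻ = (-1.1417) → reset → x⁺ = (-1.4117), jump to mode 3
Mode 3: guard c·x = 3.3018 hit at Δt = 1.1705 (t = 3.3097), x⁻ = (-3.3018) → reset → x⁺ = (-3.1837), jump to mode 0
Mode 0: guard c·x = -1.1417 hit at Δt = 1.5608 (t = 4.8705), x⁻ = (-1.1417) → reset → x⁺ = (-1.4117), jump to mode 3
Mode 3: guard c·x = 3.3018 hit at Δt = 1.1705 (t = 6.0410), x⁻ = (-3.3018) → reset → x⁺ = (-3.1837), jump to mode 0
Mode 0: flow for 0.3618 to horizon, guard not reached → x = (-2.7132)

1 0.5784 3->0
2 2.1392 0->3
3 3.3097 3->0
4 4.8705 0->3
5 6.0410 3->0
final: 0 -2.7132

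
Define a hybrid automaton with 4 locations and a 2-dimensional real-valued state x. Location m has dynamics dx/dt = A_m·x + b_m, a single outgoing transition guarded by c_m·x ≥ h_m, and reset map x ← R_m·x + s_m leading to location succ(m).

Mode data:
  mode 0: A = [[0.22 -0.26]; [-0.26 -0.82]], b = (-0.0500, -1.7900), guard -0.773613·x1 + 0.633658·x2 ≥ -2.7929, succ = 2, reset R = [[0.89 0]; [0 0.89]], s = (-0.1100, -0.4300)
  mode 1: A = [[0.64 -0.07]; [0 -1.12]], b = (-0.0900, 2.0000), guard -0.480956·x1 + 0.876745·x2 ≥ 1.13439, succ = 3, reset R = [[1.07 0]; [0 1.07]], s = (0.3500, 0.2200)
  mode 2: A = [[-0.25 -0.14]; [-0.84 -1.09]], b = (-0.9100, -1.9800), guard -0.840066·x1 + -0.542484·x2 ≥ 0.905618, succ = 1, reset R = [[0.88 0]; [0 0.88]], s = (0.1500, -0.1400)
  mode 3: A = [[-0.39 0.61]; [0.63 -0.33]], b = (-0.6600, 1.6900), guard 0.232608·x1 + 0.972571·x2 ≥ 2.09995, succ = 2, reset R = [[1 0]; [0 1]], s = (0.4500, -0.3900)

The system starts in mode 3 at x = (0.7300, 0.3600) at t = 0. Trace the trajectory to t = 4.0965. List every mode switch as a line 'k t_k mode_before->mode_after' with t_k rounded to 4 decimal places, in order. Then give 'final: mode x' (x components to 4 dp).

1 1.0067 3->2
2 2.4557 2->1
3 3.6891 1->3
final: 3 -0.0086 1.7914

Mode 3: guard c·x = 2.1000 hit at Δt = 1.0067 (t = 1.0067), x⁻ = (0.6001, 2.0157) → reset → x⁺ = (1.0501, 1.6257), jump to mode 2
Mode 2: guard c·x = 0.9056 hit at Δt = 1.4490 (t = 2.4557), x⁻ = (-0.3179, -1.1771) → reset → x⁺ = (-0.1297, -1.1759), jump to mode 1
Mode 1: guard c·x = 1.1344 hit at Δt = 1.2334 (t = 3.6891), x⁻ = (-0.4597, 1.0417) → reset → x⁺ = (-0.1419, 1.3346), jump to mode 3
Mode 3: flow for 0.4074 to horizon, guard not reached → x = (-0.0086, 1.7914)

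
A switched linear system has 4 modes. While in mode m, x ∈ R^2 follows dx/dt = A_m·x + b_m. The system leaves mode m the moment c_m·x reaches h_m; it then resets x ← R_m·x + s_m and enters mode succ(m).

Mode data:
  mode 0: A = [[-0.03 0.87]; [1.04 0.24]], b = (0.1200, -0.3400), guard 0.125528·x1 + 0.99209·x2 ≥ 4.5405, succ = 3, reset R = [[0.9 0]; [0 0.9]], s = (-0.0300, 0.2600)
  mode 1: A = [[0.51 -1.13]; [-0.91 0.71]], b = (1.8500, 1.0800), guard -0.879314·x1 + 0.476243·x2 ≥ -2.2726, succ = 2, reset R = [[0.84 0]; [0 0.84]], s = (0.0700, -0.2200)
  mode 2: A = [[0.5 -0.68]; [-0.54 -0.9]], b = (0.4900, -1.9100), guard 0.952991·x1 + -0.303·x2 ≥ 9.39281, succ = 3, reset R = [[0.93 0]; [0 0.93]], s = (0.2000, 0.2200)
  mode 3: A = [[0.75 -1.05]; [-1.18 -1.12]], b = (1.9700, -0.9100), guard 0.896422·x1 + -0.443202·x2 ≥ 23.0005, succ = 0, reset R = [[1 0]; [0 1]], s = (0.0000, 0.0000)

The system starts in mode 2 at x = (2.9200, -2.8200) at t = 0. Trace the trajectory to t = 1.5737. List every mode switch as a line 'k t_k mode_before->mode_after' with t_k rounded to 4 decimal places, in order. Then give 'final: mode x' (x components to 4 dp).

1 0.9929 2->3
final: 3 18.4649 -9.0765

Mode 2: guard c·x = 9.3928 hit at Δt = 0.9929 (t = 0.9929), x⁻ = (8.4404, -4.4528) → reset → x⁺ = (8.0496, -3.9211), jump to mode 3
Mode 3: flow for 0.5808 to horizon, guard not reached → x = (18.4649, -9.0765)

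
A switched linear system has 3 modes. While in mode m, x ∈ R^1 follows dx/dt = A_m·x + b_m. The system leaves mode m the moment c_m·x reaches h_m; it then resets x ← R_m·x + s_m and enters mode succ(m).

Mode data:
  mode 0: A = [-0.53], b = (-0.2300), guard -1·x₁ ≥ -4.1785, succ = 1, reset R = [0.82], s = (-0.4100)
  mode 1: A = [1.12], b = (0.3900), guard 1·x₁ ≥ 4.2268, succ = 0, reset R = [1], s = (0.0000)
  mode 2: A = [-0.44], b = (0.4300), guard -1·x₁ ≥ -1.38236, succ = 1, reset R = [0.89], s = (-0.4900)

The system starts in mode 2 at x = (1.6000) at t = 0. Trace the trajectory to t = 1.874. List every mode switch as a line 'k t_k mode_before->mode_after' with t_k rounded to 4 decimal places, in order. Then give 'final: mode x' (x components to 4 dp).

Mode 2: guard c·x = -1.3824 hit at Δt = 0.9773 (t = 0.9773), x⁻ = (1.3824) → reset → x⁺ = (0.7403), jump to mode 1
Mode 1: flow for 0.8967 to horizon, guard not reached → x = (2.6235)

1 0.9773 2->1
final: 1 2.6235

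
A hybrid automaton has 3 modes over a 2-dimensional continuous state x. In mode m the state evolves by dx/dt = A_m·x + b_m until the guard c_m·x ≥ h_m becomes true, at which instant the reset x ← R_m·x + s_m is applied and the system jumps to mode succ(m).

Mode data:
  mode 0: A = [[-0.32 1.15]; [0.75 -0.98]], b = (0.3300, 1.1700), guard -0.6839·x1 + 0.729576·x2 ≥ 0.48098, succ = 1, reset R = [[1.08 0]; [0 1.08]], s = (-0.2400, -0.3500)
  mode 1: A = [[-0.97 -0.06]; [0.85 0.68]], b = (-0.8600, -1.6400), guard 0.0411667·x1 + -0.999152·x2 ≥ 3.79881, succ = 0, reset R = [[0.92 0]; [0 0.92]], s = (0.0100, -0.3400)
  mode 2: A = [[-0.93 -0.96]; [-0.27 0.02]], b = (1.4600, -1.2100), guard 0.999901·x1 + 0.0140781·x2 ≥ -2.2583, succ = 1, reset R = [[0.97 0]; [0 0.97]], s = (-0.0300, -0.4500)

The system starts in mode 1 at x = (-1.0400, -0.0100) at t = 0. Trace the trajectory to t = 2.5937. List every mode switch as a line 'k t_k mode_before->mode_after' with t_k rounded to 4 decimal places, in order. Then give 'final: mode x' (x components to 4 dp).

1 1.0590 1->0
2 1.9694 0->1
3 2.2312 1->0
final: 0 -3.3201 -3.0635

Mode 1: guard c·x = 3.7988 hit at Δt = 1.0590 (t = 1.0590), x⁻ = (-0.8608, -3.8375) → reset → x⁺ = (-0.7819, -3.8705), jump to mode 0
Mode 0: guard c·x = 0.4810 hit at Δt = 0.9104 (t = 1.9694), x⁻ = (-2.6325, -1.8084) → reset → x⁺ = (-3.0831, -2.3031), jump to mode 1
Mode 1: guard c·x = 3.7988 hit at Δt = 0.2618 (t = 2.2312), x⁻ = (-2.5472, -3.9070) → reset → x⁺ = (-2.3334, -3.9344), jump to mode 0
Mode 0: flow for 0.3625 to horizon, guard not reached → x = (-3.3201, -3.0635)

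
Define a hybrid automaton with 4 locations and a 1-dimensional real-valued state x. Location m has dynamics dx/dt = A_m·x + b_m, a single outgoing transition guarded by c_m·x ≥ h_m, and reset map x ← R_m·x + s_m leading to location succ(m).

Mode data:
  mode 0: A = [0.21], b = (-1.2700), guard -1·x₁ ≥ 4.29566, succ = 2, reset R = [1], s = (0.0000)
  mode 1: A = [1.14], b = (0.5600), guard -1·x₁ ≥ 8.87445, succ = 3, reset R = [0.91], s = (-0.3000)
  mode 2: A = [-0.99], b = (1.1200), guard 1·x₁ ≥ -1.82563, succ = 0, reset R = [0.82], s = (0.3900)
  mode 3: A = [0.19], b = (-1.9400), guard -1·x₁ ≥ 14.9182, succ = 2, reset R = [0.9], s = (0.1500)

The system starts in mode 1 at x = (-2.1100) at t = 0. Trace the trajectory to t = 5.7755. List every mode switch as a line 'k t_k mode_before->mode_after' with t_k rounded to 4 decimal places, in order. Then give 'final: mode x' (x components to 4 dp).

Mode 1: guard c·x = 8.8744 hit at Δt = 1.4426 (t = 1.4426), x⁻ = (-8.8744) → reset → x⁺ = (-8.3757), jump to mode 3
Mode 3: guard c·x = 14.9182 hit at Δt = 1.5873 (t = 3.0299), x⁻ = (-14.9182) → reset → x⁺ = (-13.2764), jump to mode 2
Mode 2: guard c·x = -1.8256 hit at Δt = 1.5996 (t = 4.6295), x⁻ = (-1.8256) → reset → x⁺ = (-1.1070), jump to mode 0
Mode 0: flow for 1.1460 to horizon, guard not reached → x = (-3.0537)

1 1.4426 1->3
2 3.0299 3->2
3 4.6295 2->0
final: 0 -3.0537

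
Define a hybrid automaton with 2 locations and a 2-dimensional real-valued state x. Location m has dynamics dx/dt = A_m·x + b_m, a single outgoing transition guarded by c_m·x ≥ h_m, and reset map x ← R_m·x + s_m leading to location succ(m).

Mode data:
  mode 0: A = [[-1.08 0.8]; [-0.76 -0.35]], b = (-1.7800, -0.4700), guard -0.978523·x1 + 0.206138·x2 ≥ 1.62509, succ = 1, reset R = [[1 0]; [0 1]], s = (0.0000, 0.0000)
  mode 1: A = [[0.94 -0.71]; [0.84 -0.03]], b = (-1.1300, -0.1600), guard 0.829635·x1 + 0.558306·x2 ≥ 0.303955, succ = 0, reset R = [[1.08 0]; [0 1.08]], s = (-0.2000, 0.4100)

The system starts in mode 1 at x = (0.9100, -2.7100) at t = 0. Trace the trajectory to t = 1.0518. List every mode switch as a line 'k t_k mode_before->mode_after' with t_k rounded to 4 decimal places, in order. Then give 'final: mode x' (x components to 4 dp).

1 0.4892 1->0
final: 0 -0.4796 -2.0466

Mode 1: guard c·x = 0.3040 hit at Δt = 0.4892 (t = 0.4892), x⁻ = (1.8433, -2.1947) → reset → x⁺ = (1.7908, -1.9603), jump to mode 0
Mode 0: flow for 0.5626 to horizon, guard not reached → x = (-0.4796, -2.0466)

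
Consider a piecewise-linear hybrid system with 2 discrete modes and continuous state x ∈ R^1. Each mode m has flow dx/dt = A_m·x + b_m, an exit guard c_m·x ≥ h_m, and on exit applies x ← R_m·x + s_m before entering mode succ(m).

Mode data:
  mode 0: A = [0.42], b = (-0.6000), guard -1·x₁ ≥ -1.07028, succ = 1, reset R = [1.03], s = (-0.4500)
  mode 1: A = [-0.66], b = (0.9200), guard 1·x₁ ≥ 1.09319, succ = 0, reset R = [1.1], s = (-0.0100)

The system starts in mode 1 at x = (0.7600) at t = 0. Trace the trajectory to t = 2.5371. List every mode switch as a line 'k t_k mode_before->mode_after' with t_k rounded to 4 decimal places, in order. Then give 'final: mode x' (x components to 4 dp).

Mode 1: guard c·x = 1.0932 hit at Δt = 1.1298 (t = 1.1298), x⁻ = (1.0932) → reset → x⁺ = (1.1925), jump to mode 0
Mode 0: guard c·x = -1.0703 hit at Δt = 0.9935 (t = 2.1233), x⁻ = (1.0703) → reset → x⁺ = (0.6524), jump to mode 1
Mode 1: flow for 0.4138 to horizon, guard not reached → x = (0.8296)

1 1.1298 1->0
2 2.1233 0->1
final: 1 0.8296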